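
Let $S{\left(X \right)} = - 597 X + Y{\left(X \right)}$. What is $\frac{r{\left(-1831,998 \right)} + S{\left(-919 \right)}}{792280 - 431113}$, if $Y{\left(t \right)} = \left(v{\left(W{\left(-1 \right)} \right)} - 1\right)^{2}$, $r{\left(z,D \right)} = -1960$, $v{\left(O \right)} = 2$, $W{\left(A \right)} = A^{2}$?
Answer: $\frac{182228}{120389} \approx 1.5137$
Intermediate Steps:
$Y{\left(t \right)} = 1$ ($Y{\left(t \right)} = \left(2 - 1\right)^{2} = 1^{2} = 1$)
$S{\left(X \right)} = 1 - 597 X$ ($S{\left(X \right)} = - 597 X + 1 = 1 - 597 X$)
$\frac{r{\left(-1831,998 \right)} + S{\left(-919 \right)}}{792280 - 431113} = \frac{-1960 + \left(1 - -548643\right)}{792280 - 431113} = \frac{-1960 + \left(1 + 548643\right)}{361167} = \left(-1960 + 548644\right) \frac{1}{361167} = 546684 \cdot \frac{1}{361167} = \frac{182228}{120389}$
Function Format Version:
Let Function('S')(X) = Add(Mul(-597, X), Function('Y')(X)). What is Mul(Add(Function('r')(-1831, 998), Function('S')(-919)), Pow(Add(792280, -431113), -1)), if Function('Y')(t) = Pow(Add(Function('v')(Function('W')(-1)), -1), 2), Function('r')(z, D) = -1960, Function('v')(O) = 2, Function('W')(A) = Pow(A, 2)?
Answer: Rational(182228, 120389) ≈ 1.5137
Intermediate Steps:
Function('Y')(t) = 1 (Function('Y')(t) = Pow(Add(2, -1), 2) = Pow(1, 2) = 1)
Function('S')(X) = Add(1, Mul(-597, X)) (Function('S')(X) = Add(Mul(-597, X), 1) = Add(1, Mul(-597, X)))
Mul(Add(Function('r')(-1831, 998), Function('S')(-919)), Pow(Add(792280, -431113), -1)) = Mul(Add(-1960, Add(1, Mul(-597, -919))), Pow(Add(792280, -431113), -1)) = Mul(Add(-1960, Add(1, 548643)), Pow(361167, -1)) = Mul(Add(-1960, 548644), Rational(1, 361167)) = Mul(546684, Rational(1, 361167)) = Rational(182228, 120389)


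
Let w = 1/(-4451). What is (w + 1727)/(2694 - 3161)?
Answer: -7686876/2078617 ≈ -3.6981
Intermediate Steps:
w = -1/4451 ≈ -0.00022467
(w + 1727)/(2694 - 3161) = (-1/4451 + 1727)/(2694 - 3161) = (7686876/4451)/(-467) = (7686876/4451)*(-1/467) = -7686876/2078617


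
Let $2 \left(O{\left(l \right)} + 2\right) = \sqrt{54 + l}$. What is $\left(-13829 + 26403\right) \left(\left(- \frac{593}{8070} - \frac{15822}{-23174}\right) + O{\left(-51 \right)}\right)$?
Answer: $- \frac{817583490787}{46753545} + 6287 \sqrt{3} \approx -6597.7$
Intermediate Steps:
$O{\left(l \right)} = -2 + \frac{\sqrt{54 + l}}{2}$
$\left(-13829 + 26403\right) \left(\left(- \frac{593}{8070} - \frac{15822}{-23174}\right) + O{\left(-51 \right)}\right) = \left(-13829 + 26403\right) \left(\left(- \frac{593}{8070} - \frac{15822}{-23174}\right) - \left(2 - \frac{\sqrt{54 - 51}}{2}\right)\right) = 12574 \left(\left(\left(-593\right) \frac{1}{8070} - - \frac{7911}{11587}\right) - \left(2 - \frac{\sqrt{3}}{2}\right)\right) = 12574 \left(\left(- \frac{593}{8070} + \frac{7911}{11587}\right) - \left(2 - \frac{\sqrt{3}}{2}\right)\right) = 12574 \left(\frac{56970679}{93507090} - \left(2 - \frac{\sqrt{3}}{2}\right)\right) = 12574 \left(- \frac{130043501}{93507090} + \frac{\sqrt{3}}{2}\right) = - \frac{817583490787}{46753545} + 6287 \sqrt{3}$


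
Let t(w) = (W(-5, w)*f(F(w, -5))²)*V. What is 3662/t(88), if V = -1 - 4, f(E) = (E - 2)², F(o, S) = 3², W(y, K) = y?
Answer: 3662/60025 ≈ 0.061008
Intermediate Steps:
F(o, S) = 9
f(E) = (-2 + E)²
V = -5
t(w) = 60025 (t(w) = -5*(-2 + 9)⁴*(-5) = -5*(7²)²*(-5) = -5*49²*(-5) = -5*2401*(-5) = -12005*(-5) = 60025)
3662/t(88) = 3662/60025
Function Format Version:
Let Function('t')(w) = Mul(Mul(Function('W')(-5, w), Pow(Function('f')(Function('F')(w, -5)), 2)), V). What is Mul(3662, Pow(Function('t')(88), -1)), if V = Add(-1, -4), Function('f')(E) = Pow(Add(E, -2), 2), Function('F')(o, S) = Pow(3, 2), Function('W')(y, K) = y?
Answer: Rational(3662, 60025) ≈ 0.061008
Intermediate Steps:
Function('F')(o, S) = 9
Function('f')(E) = Pow(Add(-2, E), 2)
V = -5
Function('t')(w) = 60025 (Function('t')(w) = Mul(Mul(-5, Pow(Pow(Add(-2, 9), 2), 2)), -5) = Mul(Mul(-5, Pow(Pow(7, 2), 2)), -5) = Mul(Mul(-5, Pow(49, 2)), -5) = Mul(Mul(-5, 2401), -5) = Mul(-12005, -5) = 60025)
Mul(3662, Pow(Function('t')(88), -1)) = Mul(3662, Pow(60025, -1)) = Mul(3662, Rational(1, 60025)) = Rational(3662, 60025)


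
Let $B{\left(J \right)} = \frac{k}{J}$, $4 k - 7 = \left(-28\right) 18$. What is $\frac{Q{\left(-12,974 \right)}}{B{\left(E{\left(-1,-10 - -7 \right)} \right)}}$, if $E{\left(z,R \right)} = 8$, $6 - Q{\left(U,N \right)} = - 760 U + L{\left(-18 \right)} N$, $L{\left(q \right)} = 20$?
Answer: $\frac{915008}{497} \approx 1841.1$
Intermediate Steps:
$k = - \frac{497}{4}$ ($k = \frac{7}{4} + \frac{\left(-28\right) 18}{4} = \frac{7}{4} + \frac{1}{4} \left(-504\right) = \frac{7}{4} - 126 = - \frac{497}{4} \approx -124.25$)
$Q{\left(U,N \right)} = 6 - 20 N + 760 U$ ($Q{\left(U,N \right)} = 6 - \left(- 760 U + 20 N\right) = 6 - 20 N + 760 U$)
$B{\left(J \right)} = - \frac{497}{4 J}$
$\frac{Q{\left(-12,974 \right)}}{B{\left(E{\left(-1,-10 - -7 \right)} \right)}} = \frac{6 - 19480 + 760 \left(-12\right)}{\left(- \frac{497}{4}\right) \frac{1}{8}} = \frac{6 - 19480 - 9120}{\left(- \frac{497}{4}\right) \frac{1}{8}} = - \frac{28594}{- \frac{497}{32}} = \left(-28594\right) \left(- \frac{32}{497}\right) = \frac{915008}{497}$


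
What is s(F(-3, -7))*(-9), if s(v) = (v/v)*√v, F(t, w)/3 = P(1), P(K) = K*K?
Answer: -9*√3 ≈ -15.588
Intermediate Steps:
P(K) = K²
F(t, w) = 3 (F(t, w) = 3*1² = 3*1 = 3)
s(v) = √v (s(v) = 1*√v = √v)
s(F(-3, -7))*(-9) = √3*(-9) = -9*√3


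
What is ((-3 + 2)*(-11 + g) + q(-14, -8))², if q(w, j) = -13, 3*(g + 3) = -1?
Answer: 16/9 ≈ 1.7778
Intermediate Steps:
g = -10/3 (g = -3 + (⅓)*(-1) = -3 - ⅓ = -10/3 ≈ -3.3333)
((-3 + 2)*(-11 + g) + q(-14, -8))² = ((-3 + 2)*(-11 - 10/3) - 13)² = (-1*(-43/3) - 13)² = (43/3 - 13)² = (4/3)² = 16/9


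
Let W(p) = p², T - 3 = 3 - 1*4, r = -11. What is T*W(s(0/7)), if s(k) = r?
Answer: 242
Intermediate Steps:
T = 2 (T = 3 + (3 - 1*4) = 3 + (3 - 4) = 3 - 1 = 2)
s(k) = -11
T*W(s(0/7)) = 2*(-11)² = 2*121 = 242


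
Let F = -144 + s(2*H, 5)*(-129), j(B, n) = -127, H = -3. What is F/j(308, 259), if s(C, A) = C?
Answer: -630/127 ≈ -4.9606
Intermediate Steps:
F = 630 (F = -144 + (2*(-3))*(-129) = -144 - 6*(-129) = -144 + 774 = 630)
F/j(308, 259) = 630/(-127) = 630*(-1/127) = -630/127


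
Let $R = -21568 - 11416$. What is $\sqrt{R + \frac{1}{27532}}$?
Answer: $\frac{i \sqrt{6250558897021}}{13766} \approx 181.61 i$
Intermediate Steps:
$R = -32984$ ($R = -21568 - 11416 = -32984$)
$\sqrt{R + \frac{1}{27532}} = \sqrt{-32984 + \frac{1}{27532}} = \sqrt{- \frac{908115487}{27532}} = \frac{i \sqrt{6250558897021}}{13766}$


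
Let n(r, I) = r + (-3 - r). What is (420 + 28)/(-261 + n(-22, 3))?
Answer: -56/33 ≈ -1.6970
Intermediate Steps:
n(r, I) = -3
(420 + 28)/(-261 + n(-22, 3)) = (420 + 28)/(-261 - 3) = 448/(-264) = 448*(-1/264) = -56/33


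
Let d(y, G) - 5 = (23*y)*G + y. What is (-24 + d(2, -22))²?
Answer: 1058841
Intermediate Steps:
d(y, G) = 5 + y + 23*G*y (d(y, G) = 5 + ((23*y)*G + y) = 5 + (23*G*y + y) = 5 + (y + 23*G*y) = 5 + y + 23*G*y)
(-24 + d(2, -22))² = (-24 + (5 + 2 + 23*(-22)*2))² = (-24 + (5 + 2 - 1012))² = (-24 - 1005)² = (-1029)² = 1058841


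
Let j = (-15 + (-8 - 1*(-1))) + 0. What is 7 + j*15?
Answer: -323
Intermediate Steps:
j = -22 (j = (-15 + (-8 + 1)) + 0 = (-15 - 7) + 0 = -22 + 0 = -22)
7 + j*15 = 7 - 22*15 = 7 - 330 = -323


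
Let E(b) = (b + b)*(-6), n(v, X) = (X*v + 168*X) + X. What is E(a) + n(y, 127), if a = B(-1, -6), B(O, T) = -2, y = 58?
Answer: 28853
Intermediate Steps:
a = -2
n(v, X) = 169*X + X*v (n(v, X) = (168*X + X*v) + X = 169*X + X*v)
E(b) = -12*b (E(b) = (2*b)*(-6) = -12*b)
E(a) + n(y, 127) = -12*(-2) + 127*(169 + 58) = 24 + 127*227 = 24 + 28829 = 28853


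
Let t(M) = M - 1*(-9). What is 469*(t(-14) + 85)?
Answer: 37520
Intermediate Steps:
t(M) = 9 + M (t(M) = M + 9 = 9 + M)
469*(t(-14) + 85) = 469*((9 - 14) + 85) = 469*(-5 + 85) = 469*80 = 37520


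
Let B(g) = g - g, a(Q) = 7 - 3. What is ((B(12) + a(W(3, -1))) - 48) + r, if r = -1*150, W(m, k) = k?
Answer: -194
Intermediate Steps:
a(Q) = 4
B(g) = 0
r = -150
((B(12) + a(W(3, -1))) - 48) + r = ((0 + 4) - 48) - 150 = (4 - 48) - 150 = -44 - 150 = -194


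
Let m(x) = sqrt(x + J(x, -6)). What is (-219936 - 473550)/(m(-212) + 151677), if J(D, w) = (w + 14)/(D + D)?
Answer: -2787425714583/609656682337 + 346743*I*sqrt(595561)/609656682337 ≈ -4.5721 + 0.00043892*I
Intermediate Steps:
J(D, w) = (14 + w)/(2*D) (J(D, w) = (14 + w)/((2*D)) = (14 + w)*(1/(2*D)) = (14 + w)/(2*D))
m(x) = sqrt(x + 4/x) (m(x) = sqrt(x + (14 - 6)/(2*x)) = sqrt(x + (1/2)*8/x) = sqrt(x + 4/x))
(-219936 - 473550)/(m(-212) + 151677) = (-219936 - 473550)/(sqrt(-212 + 4/(-212)) + 151677) = -693486/(sqrt(-212 + 4*(-1/212)) + 151677) = -693486/(sqrt(-212 - 1/53) + 151677) = -693486/(sqrt(-11237/53) + 151677) = -693486/(I*sqrt(595561)/53 + 151677) = -693486/(151677 + I*sqrt(595561)/53)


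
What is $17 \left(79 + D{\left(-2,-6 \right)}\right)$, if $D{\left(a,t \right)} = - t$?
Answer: $1445$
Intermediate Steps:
$17 \left(79 + D{\left(-2,-6 \right)}\right) = 17 \left(79 - -6\right) = 17 \left(79 + 6\right) = 17 \cdot 85 = 1445$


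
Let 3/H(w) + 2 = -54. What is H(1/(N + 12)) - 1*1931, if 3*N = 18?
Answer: -108139/56 ≈ -1931.1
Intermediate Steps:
N = 6 (N = (1/3)*18 = 6)
H(w) = -3/56 (H(w) = 3/(-2 - 54) = 3/(-56) = 3*(-1/56) = -3/56)
H(1/(N + 12)) - 1*1931 = -3/56 - 1*1931 = -3/56 - 1931 = -108139/56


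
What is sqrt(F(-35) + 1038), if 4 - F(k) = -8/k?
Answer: sqrt(1276170)/35 ≈ 32.276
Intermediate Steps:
F(k) = 4 + 8/k (F(k) = 4 - (-8)/k = 4 + 8/k)
sqrt(F(-35) + 1038) = sqrt((4 + 8/(-35)) + 1038) = sqrt((4 + 8*(-1/35)) + 1038) = sqrt((4 - 8/35) + 1038) = sqrt(132/35 + 1038) = sqrt(36462/35) = sqrt(1276170)/35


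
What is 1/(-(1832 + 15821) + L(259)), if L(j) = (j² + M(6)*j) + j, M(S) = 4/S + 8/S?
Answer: 1/50205 ≈ 1.9918e-5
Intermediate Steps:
M(S) = 12/S
L(j) = j² + 3*j (L(j) = (j² + (12/6)*j) + j = (j² + (12*(⅙))*j) + j = (j² + 2*j) + j = j² + 3*j)
1/(-(1832 + 15821) + L(259)) = 1/(-(1832 + 15821) + 259*(3 + 259)) = 1/(-1*17653 + 259*262) = 1/(-17653 + 67858) = 1/50205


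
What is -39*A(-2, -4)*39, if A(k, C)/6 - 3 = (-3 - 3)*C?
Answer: -246402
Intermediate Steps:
A(k, C) = 18 - 36*C (A(k, C) = 18 + 6*((-3 - 3)*C) = 18 + 6*(-6*C) = 18 - 36*C)
-39*A(-2, -4)*39 = -39*(18 - 36*(-4))*39 = -39*(18 + 144)*39 = -39*162*39 = -6318*39 = -246402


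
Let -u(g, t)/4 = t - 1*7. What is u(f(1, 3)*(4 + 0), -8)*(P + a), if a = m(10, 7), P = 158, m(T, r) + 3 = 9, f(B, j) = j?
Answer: 9840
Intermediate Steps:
m(T, r) = 6 (m(T, r) = -3 + 9 = 6)
u(g, t) = 28 - 4*t (u(g, t) = -4*(t - 1*7) = -4*(t - 7) = -4*(-7 + t) = 28 - 4*t)
a = 6
u(f(1, 3)*(4 + 0), -8)*(P + a) = (28 - 4*(-8))*(158 + 6) = (28 + 32)*164 = 60*164 = 9840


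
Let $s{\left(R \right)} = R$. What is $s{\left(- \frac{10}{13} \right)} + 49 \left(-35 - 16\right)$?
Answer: $- \frac{32497}{13} \approx -2499.8$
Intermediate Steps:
$s{\left(- \frac{10}{13} \right)} + 49 \left(-35 - 16\right) = - \frac{10}{13} + 49 \left(-35 - 16\right) = \left(-10\right) \frac{1}{13} + 49 \left(-51\right) = - \frac{10}{13} - 2499 = - \frac{32497}{13}$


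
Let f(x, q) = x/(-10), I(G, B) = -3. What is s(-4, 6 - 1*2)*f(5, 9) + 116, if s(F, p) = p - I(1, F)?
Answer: 225/2 ≈ 112.50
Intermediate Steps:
f(x, q) = -x/10 (f(x, q) = x*(-⅒) = -x/10)
s(F, p) = 3 + p (s(F, p) = p - 1*(-3) = p + 3 = 3 + p)
s(-4, 6 - 1*2)*f(5, 9) + 116 = (3 + (6 - 1*2))*(-⅒*5) + 116 = (3 + (6 - 2))*(-½) + 116 = (3 + 4)*(-½) + 116 = 7*(-½) + 116 = -7/2 + 116 = 225/2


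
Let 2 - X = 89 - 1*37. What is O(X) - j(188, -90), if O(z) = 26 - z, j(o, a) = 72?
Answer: 4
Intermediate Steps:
X = -50 (X = 2 - (89 - 1*37) = 2 - (89 - 37) = 2 - 1*52 = 2 - 52 = -50)
O(X) - j(188, -90) = (26 - 1*(-50)) - 1*72 = (26 + 50) - 72 = 76 - 72 = 4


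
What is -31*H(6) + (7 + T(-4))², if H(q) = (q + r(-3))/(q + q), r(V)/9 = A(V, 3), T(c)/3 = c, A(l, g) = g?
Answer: -241/4 ≈ -60.250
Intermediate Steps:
T(c) = 3*c
r(V) = 27 (r(V) = 9*3 = 27)
H(q) = (27 + q)/(2*q) (H(q) = (q + 27)/(q + q) = (27 + q)/((2*q)) = (27 + q)*(1/(2*q)) = (27 + q)/(2*q))
-31*H(6) + (7 + T(-4))² = -31*(27 + 6)/(2*6) + (7 + 3*(-4))² = -31*33/(2*6) + (7 - 12)² = -31*11/4 + (-5)² = -341/4 + 25 = -241/4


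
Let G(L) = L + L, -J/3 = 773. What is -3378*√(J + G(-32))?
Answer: -3378*I*√2383 ≈ -1.649e+5*I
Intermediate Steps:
J = -2319 (J = -3*773 = -2319)
G(L) = 2*L
-3378*√(J + G(-32)) = -3378*√(-2319 + 2*(-32)) = -3378*√(-2319 - 64) = -3378*I*√2383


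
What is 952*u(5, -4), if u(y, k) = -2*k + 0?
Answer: 7616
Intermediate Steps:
u(y, k) = -2*k
952*u(5, -4) = 952*(-2*(-4)) = 952*8 = 7616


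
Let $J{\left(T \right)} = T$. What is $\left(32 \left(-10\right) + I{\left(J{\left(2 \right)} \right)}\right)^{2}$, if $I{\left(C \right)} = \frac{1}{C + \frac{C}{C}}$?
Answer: $\frac{919681}{9} \approx 1.0219 \cdot 10^{5}$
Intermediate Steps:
$I{\left(C \right)} = \frac{1}{1 + C}$ ($I{\left(C \right)} = \frac{1}{C + 1} = \frac{1}{1 + C}$)
$\left(32 \left(-10\right) + I{\left(J{\left(2 \right)} \right)}\right)^{2} = \left(32 \left(-10\right) + \frac{1}{1 + 2}\right)^{2} = \left(-320 + \frac{1}{3}\right)^{2} = \left(- \frac{959}{3}\right)^{2} = \frac{919681}{9}$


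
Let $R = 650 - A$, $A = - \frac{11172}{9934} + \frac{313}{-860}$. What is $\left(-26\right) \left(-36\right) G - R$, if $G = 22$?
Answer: $\frac{85178287409}{4271620} \approx 19941.0$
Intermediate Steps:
$A = - \frac{6358631}{4271620}$ ($A = \left(-11172\right) \frac{1}{9934} + 313 \left(- \frac{1}{860}\right) = - \frac{5586}{4967} - \frac{313}{860} = - \frac{6358631}{4271620} \approx -1.4886$)
$R = \frac{2782911631}{4271620}$ ($R = 650 - - \frac{6358631}{4271620} = 650 + \frac{6358631}{4271620} = \frac{2782911631}{4271620} \approx 651.49$)
$\left(-26\right) \left(-36\right) G - R = \left(-26\right) \left(-36\right) 22 - \frac{2782911631}{4271620} = 936 \cdot 22 - \frac{2782911631}{4271620} = 20592 - \frac{2782911631}{4271620} = \frac{85178287409}{4271620}$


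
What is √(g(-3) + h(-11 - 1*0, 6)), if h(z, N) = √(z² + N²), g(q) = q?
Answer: √(-3 + √157) ≈ 3.0871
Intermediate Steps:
h(z, N) = √(N² + z²)
√(g(-3) + h(-11 - 1*0, 6)) = √(-3 + √(6² + (-11 - 1*0)²)) = √(-3 + √(36 + (-11 + 0)²)) = √(-3 + √(36 + (-11)²)) = √(-3 + √(36 + 121)) = √(-3 + √157)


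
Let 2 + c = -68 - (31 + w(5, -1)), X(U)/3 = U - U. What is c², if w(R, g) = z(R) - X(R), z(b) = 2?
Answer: 10609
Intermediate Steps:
X(U) = 0 (X(U) = 3*(U - U) = 3*0 = 0)
w(R, g) = 2 (w(R, g) = 2 - 1*0 = 2 + 0 = 2)
c = -103 (c = -2 + (-68 - (31 + 2)) = -2 + (-68 - 1*33) = -2 + (-68 - 33) = -2 - 101 = -103)
c² = (-103)² = 10609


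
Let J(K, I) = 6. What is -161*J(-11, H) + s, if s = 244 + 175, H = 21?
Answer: -547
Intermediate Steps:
s = 419
-161*J(-11, H) + s = -161*6 + 419 = -966 + 419 = -547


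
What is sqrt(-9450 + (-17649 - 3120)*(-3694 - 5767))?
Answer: sqrt(196486059) ≈ 14017.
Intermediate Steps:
sqrt(-9450 + (-17649 - 3120)*(-3694 - 5767)) = sqrt(-9450 - 20769*(-9461)) = sqrt(-9450 + 196495509) = sqrt(196486059)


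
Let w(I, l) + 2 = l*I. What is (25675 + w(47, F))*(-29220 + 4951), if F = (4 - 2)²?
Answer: -627620609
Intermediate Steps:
F = 4 (F = 2² = 4)
w(I, l) = -2 + I*l (w(I, l) = -2 + l*I = -2 + I*l)
(25675 + w(47, F))*(-29220 + 4951) = (25675 + (-2 + 47*4))*(-29220 + 4951) = (25675 + (-2 + 188))*(-24269) = (25675 + 186)*(-24269) = 25861*(-24269) = -627620609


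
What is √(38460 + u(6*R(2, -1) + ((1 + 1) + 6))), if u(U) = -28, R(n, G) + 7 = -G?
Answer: 4*√2402 ≈ 196.04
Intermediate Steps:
R(n, G) = -7 - G
√(38460 + u(6*R(2, -1) + ((1 + 1) + 6))) = √(38460 - 28) = √38432 = 4*√2402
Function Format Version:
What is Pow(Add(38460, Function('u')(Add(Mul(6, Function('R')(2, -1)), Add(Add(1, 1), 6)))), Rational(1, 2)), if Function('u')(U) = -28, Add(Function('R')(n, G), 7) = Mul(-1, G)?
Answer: Mul(4, Pow(2402, Rational(1, 2))) ≈ 196.04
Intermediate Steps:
Function('R')(n, G) = Add(-7, Mul(-1, G))
Pow(Add(38460, Function('u')(Add(Mul(6, Function('R')(2, -1)), Add(Add(1, 1), 6)))), Rational(1, 2)) = Pow(Add(38460, -28), Rational(1, 2)) = Pow(38432, Rational(1, 2)) = Mul(4, Pow(2402, Rational(1, 2)))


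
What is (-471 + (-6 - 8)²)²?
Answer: 75625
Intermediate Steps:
(-471 + (-6 - 8)²)² = (-471 + (-14)²)² = (-471 + 196)² = (-275)² = 75625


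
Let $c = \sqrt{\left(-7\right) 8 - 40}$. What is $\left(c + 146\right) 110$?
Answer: $16060 + 440 i \sqrt{6} \approx 16060.0 + 1077.8 i$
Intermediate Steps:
$c = 4 i \sqrt{6}$ ($c = \sqrt{-56 - 40} = \sqrt{-96} = 4 i \sqrt{6} \approx 9.798 i$)
$\left(c + 146\right) 110 = \left(4 i \sqrt{6} + 146\right) 110 = \left(146 + 4 i \sqrt{6}\right) 110 = 16060 + 440 i \sqrt{6}$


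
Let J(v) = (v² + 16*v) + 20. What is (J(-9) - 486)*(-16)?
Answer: 8464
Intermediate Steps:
J(v) = 20 + v² + 16*v
(J(-9) - 486)*(-16) = ((20 + (-9)² + 16*(-9)) - 486)*(-16) = ((20 + 81 - 144) - 486)*(-16) = (-43 - 486)*(-16) = -529*(-16) = 8464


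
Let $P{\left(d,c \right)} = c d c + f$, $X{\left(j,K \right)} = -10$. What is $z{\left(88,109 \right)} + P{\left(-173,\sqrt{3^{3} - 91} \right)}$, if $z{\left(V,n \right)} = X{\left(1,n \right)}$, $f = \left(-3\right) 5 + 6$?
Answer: $11053$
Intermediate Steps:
$f = -9$ ($f = -15 + 6 = -9$)
$P{\left(d,c \right)} = -9 + d c^{2}$ ($P{\left(d,c \right)} = c d c - 9 = d c^{2} - 9 = -9 + d c^{2}$)
$z{\left(V,n \right)} = -10$
$z{\left(88,109 \right)} + P{\left(-173,\sqrt{3^{3} - 91} \right)} = -10 - \left(9 + 173 \left(\sqrt{3^{3} - 91}\right)^{2}\right) = -10 - \left(9 + 173 \left(\sqrt{27 - 91}\right)^{2}\right) = -10 - \left(9 + 173 \left(\sqrt{-64}\right)^{2}\right) = -10 - \left(9 + 173 \left(8 i\right)^{2}\right) = -10 - -11063 = -10 + \left(-9 + 11072\right) = -10 + 11063 = 11053$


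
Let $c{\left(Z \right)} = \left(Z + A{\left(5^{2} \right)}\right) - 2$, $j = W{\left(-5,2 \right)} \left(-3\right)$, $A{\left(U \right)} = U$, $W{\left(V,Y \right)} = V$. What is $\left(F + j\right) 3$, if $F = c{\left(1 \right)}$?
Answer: $117$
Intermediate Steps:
$j = 15$ ($j = \left(-5\right) \left(-3\right) = 15$)
$c{\left(Z \right)} = 23 + Z$ ($c{\left(Z \right)} = \left(Z + 5^{2}\right) - 2 = \left(Z + 25\right) - 2 = \left(25 + Z\right) - 2 = 23 + Z$)
$F = 24$ ($F = 23 + 1 = 24$)
$\left(F + j\right) 3 = \left(24 + 15\right) 3 = 39 \cdot 3 = 117$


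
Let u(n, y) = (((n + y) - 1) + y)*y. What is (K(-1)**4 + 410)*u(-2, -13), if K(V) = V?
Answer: 154947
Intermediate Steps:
u(n, y) = y*(-1 + n + 2*y) (u(n, y) = ((-1 + n + y) + y)*y = (-1 + n + 2*y)*y = y*(-1 + n + 2*y))
(K(-1)**4 + 410)*u(-2, -13) = ((-1)**4 + 410)*(-13*(-1 - 2 + 2*(-13))) = (1 + 410)*(-13*(-1 - 2 - 26)) = 411*(-13*(-29)) = 411*377 = 154947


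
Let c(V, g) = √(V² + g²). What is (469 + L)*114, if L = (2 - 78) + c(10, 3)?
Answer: 44802 + 114*√109 ≈ 45992.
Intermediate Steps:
L = -76 + √109 (L = (2 - 78) + √(10² + 3²) = -76 + √(100 + 9) = -76 + √109 ≈ -65.560)
(469 + L)*114 = (469 + (-76 + √109))*114 = (393 + √109)*114 = 44802 + 114*√109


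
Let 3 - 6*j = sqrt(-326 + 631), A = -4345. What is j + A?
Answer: -8689/2 - sqrt(305)/6 ≈ -4347.4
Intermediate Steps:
j = 1/2 - sqrt(305)/6 (j = 1/2 - sqrt(-326 + 631)/6 = 1/2 - sqrt(305)/6 ≈ -2.4107)
j + A = (1/2 - sqrt(305)/6) - 4345 = -8689/2 - sqrt(305)/6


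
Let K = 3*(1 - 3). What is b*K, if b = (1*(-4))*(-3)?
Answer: -72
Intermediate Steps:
b = 12 (b = -4*(-3) = 12)
K = -6 (K = 3*(-2) = -6)
b*K = 12*(-6) = -72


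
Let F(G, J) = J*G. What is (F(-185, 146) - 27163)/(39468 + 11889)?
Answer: -54173/51357 ≈ -1.0548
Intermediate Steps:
F(G, J) = G*J
(F(-185, 146) - 27163)/(39468 + 11889) = (-185*146 - 27163)/(39468 + 11889) = (-27010 - 27163)/51357 = -54173*1/51357 = -54173/51357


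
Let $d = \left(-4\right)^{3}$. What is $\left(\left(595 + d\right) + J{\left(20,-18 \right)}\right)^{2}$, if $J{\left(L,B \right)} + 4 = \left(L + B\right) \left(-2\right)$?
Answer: $273529$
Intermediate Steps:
$d = -64$
$J{\left(L,B \right)} = -4 - 2 B - 2 L$ ($J{\left(L,B \right)} = -4 + \left(L + B\right) \left(-2\right) = -4 + \left(B + L\right) \left(-2\right) = -4 - \left(2 B + 2 L\right) = -4 - 2 B - 2 L$)
$\left(\left(595 + d\right) + J{\left(20,-18 \right)}\right)^{2} = \left(\left(595 - 64\right) - 8\right)^{2} = \left(531 - 8\right)^{2} = 523^{2} = 273529$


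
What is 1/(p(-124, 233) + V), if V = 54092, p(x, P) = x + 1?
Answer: 1/53969 ≈ 1.8529e-5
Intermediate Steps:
p(x, P) = 1 + x
1/(p(-124, 233) + V) = 1/((1 - 124) + 54092) = 1/(-123 + 54092) = 1/53969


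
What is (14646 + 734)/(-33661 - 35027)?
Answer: -3845/17172 ≈ -0.22391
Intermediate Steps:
(14646 + 734)/(-33661 - 35027) = 15380/(-68688) = 15380*(-1/68688) = -3845/17172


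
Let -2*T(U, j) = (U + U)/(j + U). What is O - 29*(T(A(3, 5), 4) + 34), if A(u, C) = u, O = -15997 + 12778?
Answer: -29348/7 ≈ -4192.6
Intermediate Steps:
O = -3219
T(U, j) = -U/(U + j) (T(U, j) = -(U + U)/(2*(j + U)) = -2*U/(2*(U + j)) = -U/(U + j))
O - 29*(T(A(3, 5), 4) + 34) = -3219 - 29*(-1*3/(3 + 4) + 34) = -3219 - 29*(-1*3/7 + 34) = -3219 - 29*(-1*3*1/7 + 34) = -3219 - 29*(-3/7 + 34) = -3219 - 29*235/7 = -3219 - 1*6815/7 = -3219 - 6815/7 = -29348/7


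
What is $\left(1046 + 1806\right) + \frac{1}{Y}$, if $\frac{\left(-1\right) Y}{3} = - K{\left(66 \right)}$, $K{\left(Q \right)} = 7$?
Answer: $\frac{59893}{21} \approx 2852.0$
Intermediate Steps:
$Y = 21$ ($Y = - 3 \left(\left(-1\right) 7\right) = \left(-3\right) \left(-7\right) = 21$)
$\left(1046 + 1806\right) + \frac{1}{Y} = \left(1046 + 1806\right) + \frac{1}{21} = 2852 + \frac{1}{21} = \frac{59893}{21}$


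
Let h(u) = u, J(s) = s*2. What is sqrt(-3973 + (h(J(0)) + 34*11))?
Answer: I*sqrt(3599) ≈ 59.992*I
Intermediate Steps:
J(s) = 2*s
sqrt(-3973 + (h(J(0)) + 34*11)) = sqrt(-3973 + (2*0 + 34*11)) = sqrt(-3973 + (0 + 374)) = sqrt(-3973 + 374) = sqrt(-3599) = I*sqrt(3599)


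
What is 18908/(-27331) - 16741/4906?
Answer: -550310919/134085886 ≈ -4.1042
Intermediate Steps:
18908/(-27331) - 16741/4906 = 18908*(-1/27331) - 16741*1/4906 = -18908/27331 - 16741/4906 = -550310919/134085886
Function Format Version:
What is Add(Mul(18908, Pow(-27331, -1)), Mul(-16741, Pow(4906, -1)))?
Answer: Rational(-550310919, 134085886) ≈ -4.1042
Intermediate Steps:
Add(Mul(18908, Pow(-27331, -1)), Mul(-16741, Pow(4906, -1))) = Add(Mul(18908, Rational(-1, 27331)), Mul(-16741, Rational(1, 4906))) = Add(Rational(-18908, 27331), Rational(-16741, 4906)) = Rational(-550310919, 134085886)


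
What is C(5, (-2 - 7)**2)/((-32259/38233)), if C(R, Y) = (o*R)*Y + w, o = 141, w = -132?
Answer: -726082903/10753 ≈ -67524.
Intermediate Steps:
C(R, Y) = -132 + 141*R*Y (C(R, Y) = (141*R)*Y - 132 = 141*R*Y - 132 = -132 + 141*R*Y)
C(5, (-2 - 7)**2)/((-32259/38233)) = (-132 + 141*5*(-2 - 7)**2)/((-32259/38233)) = (-132 + 141*5*(-9)**2)/((-32259*1/38233)) = (-132 + 141*5*81)/(-32259/38233) = (-132 + 57105)*(-38233/32259) = 56973*(-38233/32259) = -726082903/10753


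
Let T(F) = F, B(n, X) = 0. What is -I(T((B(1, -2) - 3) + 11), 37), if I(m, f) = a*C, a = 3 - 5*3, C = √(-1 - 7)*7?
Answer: 168*I*√2 ≈ 237.59*I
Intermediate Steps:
C = 14*I*√2 (C = √(-8)*7 = (2*I*√2)*7 = 14*I*√2 ≈ 19.799*I)
a = -12 (a = 3 - 15 = -12)
I(m, f) = -168*I*√2
-I(T((B(1, -2) - 3) + 11), 37) = -(-168)*I*√2 = 168*I*√2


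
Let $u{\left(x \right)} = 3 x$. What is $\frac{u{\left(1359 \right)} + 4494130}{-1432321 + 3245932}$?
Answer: $\frac{4498207}{1813611} \approx 2.4802$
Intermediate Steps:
$\frac{u{\left(1359 \right)} + 4494130}{-1432321 + 3245932} = \frac{3 \cdot 1359 + 4494130}{-1432321 + 3245932} = \frac{4077 + 4494130}{1813611} = 4498207 \cdot \frac{1}{1813611} = \frac{4498207}{1813611}$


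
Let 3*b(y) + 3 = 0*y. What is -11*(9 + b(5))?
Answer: -88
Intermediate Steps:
b(y) = -1 (b(y) = -1 + (0*y)/3 = -1 + (⅓)*0 = -1 + 0 = -1)
-11*(9 + b(5)) = -11*(9 - 1) = -11*8 = -88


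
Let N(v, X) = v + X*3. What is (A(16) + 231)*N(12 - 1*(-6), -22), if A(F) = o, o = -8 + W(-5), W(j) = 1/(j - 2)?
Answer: -74880/7 ≈ -10697.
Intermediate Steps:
W(j) = 1/(-2 + j)
o = -57/7 (o = -8 + 1/(-2 - 5) = -8 + 1/(-7) = -8 - 1/7 = -57/7 ≈ -8.1429)
A(F) = -57/7
N(v, X) = v + 3*X
(A(16) + 231)*N(12 - 1*(-6), -22) = (-57/7 + 231)*((12 - 1*(-6)) + 3*(-22)) = 1560*((12 + 6) - 66)/7 = 1560*(18 - 66)/7 = (1560/7)*(-48) = -74880/7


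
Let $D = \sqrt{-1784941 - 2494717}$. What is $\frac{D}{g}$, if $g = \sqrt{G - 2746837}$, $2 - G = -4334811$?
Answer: $\frac{i \sqrt{424749637013}}{396994} \approx 1.6417 i$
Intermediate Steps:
$G = 4334813$ ($G = 2 - -4334811 = 2 + 4334811 = 4334813$)
$D = i \sqrt{4279658}$ ($D = \sqrt{-4279658} = i \sqrt{4279658} \approx 2068.7 i$)
$g = 2 \sqrt{396994}$ ($g = \sqrt{4334813 - 2746837} = \sqrt{1587976} = 2 \sqrt{396994} \approx 1260.1$)
$\frac{D}{g} = \frac{i \sqrt{4279658}}{2 \sqrt{396994}} = i \sqrt{4279658} \frac{\sqrt{396994}}{793988} = \frac{i \sqrt{424749637013}}{396994}$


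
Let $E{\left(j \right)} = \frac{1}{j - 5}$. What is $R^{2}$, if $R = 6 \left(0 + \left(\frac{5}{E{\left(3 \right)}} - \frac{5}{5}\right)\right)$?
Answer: $4356$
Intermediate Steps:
$E{\left(j \right)} = \frac{1}{-5 + j}$
$R = -66$ ($R = 6 \left(0 + \left(\frac{5}{\frac{1}{-5 + 3}} - \frac{5}{5}\right)\right) = 6 \left(0 + \left(\frac{5}{\frac{1}{-2}} - 1\right)\right) = 6 \left(0 + \left(\frac{5}{- \frac{1}{2}} - 1\right)\right) = 6 \left(0 + \left(5 \left(-2\right) - 1\right)\right) = 6 \left(0 - 11\right) = 6 \left(-11\right) = -66$)
$R^{2} = \left(-66\right)^{2} = 4356$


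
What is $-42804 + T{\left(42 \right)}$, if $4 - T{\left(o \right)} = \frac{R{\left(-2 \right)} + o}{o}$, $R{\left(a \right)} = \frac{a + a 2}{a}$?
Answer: $- \frac{599215}{14} \approx -42801.0$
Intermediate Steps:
$R{\left(a \right)} = 3$ ($R{\left(a \right)} = \frac{a + 2 a}{a} = \frac{3 a}{a} = 3$)
$T{\left(o \right)} = 4 - \frac{3 + o}{o}$
$-42804 + T{\left(42 \right)} = -42804 + \left(3 - \frac{3}{42}\right) = -42804 + \left(3 - \frac{1}{14}\right) = -42804 + \frac{41}{14} = - \frac{599215}{14}$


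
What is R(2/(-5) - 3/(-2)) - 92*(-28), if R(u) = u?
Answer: 25771/10 ≈ 2577.1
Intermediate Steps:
R(2/(-5) - 3/(-2)) - 92*(-28) = (2/(-5) - 3/(-2)) - 92*(-28) = (2*(-1/5) - 3*(-1/2)) + 2576 = (-2/5 + 3/2) + 2576 = 11/10 + 2576 = 25771/10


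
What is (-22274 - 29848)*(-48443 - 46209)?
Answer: 4933451544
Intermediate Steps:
(-22274 - 29848)*(-48443 - 46209) = -52122*(-94652) = 4933451544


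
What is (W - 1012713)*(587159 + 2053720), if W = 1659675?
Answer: 1708548359598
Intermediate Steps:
(W - 1012713)*(587159 + 2053720) = (1659675 - 1012713)*(587159 + 2053720) = 646962*2640879 = 1708548359598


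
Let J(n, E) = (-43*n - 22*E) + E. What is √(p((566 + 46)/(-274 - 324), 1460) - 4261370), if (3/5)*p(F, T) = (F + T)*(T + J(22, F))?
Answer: I*√2381042181210/897 ≈ 1720.2*I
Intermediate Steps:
J(n, E) = -43*n - 21*E
p(F, T) = 5*(F + T)*(-946 + T - 21*F)/3 (p(F, T) = 5*((F + T)*(T + (-43*22 - 21*F)))/3 = 5*((F + T)*(T + (-946 - 21*F)))/3 = 5*((F + T)*(-946 + T - 21*F))/3 = 5*(F + T)*(-946 + T - 21*F)/3)
√(p((566 + 46)/(-274 - 324), 1460) - 4261370) = √((-35*(566 + 46)²/(-274 - 324)² - 4730*(566 + 46)/(3*(-274 - 324)) - 4730/3*1460 + (5/3)*1460² - 100/3*(566 + 46)/(-274 - 324)*1460) - 4261370) = √((-35*(612/(-598))² - 964920/(-598) - 6905800/3 + (5/3)*2131600 - 100/3*612/(-598)*1460) - 4261370) = √((-35*(612*(-1/598))² - 964920*(-1)/598 - 6905800/3 + 10658000/3 - 100/3*612*(-1/598)*1460) - 4261370) = √((-35*(-306/299)² - 4730/3*(-306/299) - 6905800/3 + 10658000/3 - 100/3*(-306/299)*1460) - 4261370) = √((-35*93636/89401 + 482460/299 - 6905800/3 + 10658000/3 + 14892000/299) - 4261370) = √((-3277260/89401 + 482460/299 - 6905800/3 + 10658000/3 + 14892000/299) - 4261370) = √(349231491040/268203 - 4261370) = √(-793680727070/268203) = I*√2381042181210/897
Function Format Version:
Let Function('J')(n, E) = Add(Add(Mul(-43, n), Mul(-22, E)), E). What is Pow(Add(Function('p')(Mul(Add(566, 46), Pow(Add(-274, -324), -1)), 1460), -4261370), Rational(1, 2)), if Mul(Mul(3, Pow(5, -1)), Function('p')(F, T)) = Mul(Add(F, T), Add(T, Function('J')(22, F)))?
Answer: Mul(Rational(1, 897), I, Pow(2381042181210, Rational(1, 2))) ≈ Mul(1720.2, I)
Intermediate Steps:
Function('J')(n, E) = Add(Mul(-43, n), Mul(-21, E))
Function('p')(F, T) = Mul(Rational(5, 3), Add(F, T), Add(-946, T, Mul(-21, F))) (Function('p')(F, T) = Mul(Rational(5, 3), Mul(Add(F, T), Add(T, Add(Mul(-43, 22), Mul(-21, F))))) = Mul(Rational(5, 3), Mul(Add(F, T), Add(T, Add(-946, Mul(-21, F))))) = Mul(Rational(5, 3), Mul(Add(F, T), Add(-946, T, Mul(-21, F)))) = Mul(Rational(5, 3), Add(F, T), Add(-946, T, Mul(-21, F))))
Pow(Add(Function('p')(Mul(Add(566, 46), Pow(Add(-274, -324), -1)), 1460), -4261370), Rational(1, 2)) = Pow(Add(Add(Mul(-35, Pow(Mul(Add(566, 46), Pow(Add(-274, -324), -1)), 2)), Mul(Rational(-4730, 3), Mul(Add(566, 46), Pow(Add(-274, -324), -1))), Mul(Rational(-4730, 3), 1460), Mul(Rational(5, 3), Pow(1460, 2)), Mul(Rational(-100, 3), Mul(Add(566, 46), Pow(Add(-274, -324), -1)), 1460)), -4261370), Rational(1, 2)) = Pow(Add(Add(Mul(-35, Pow(Mul(612, Pow(-598, -1)), 2)), Mul(Rational(-4730, 3), Mul(612, Pow(-598, -1))), Rational(-6905800, 3), Mul(Rational(5, 3), 2131600), Mul(Rational(-100, 3), Mul(612, Pow(-598, -1)), 1460)), -4261370), Rational(1, 2)) = Pow(Add(Add(Mul(-35, Pow(Mul(612, Rational(-1, 598)), 2)), Mul(Rational(-4730, 3), Mul(612, Rational(-1, 598))), Rational(-6905800, 3), Rational(10658000, 3), Mul(Rational(-100, 3), Mul(612, Rational(-1, 598)), 1460)), -4261370), Rational(1, 2)) = Pow(Add(Add(Mul(-35, Pow(Rational(-306, 299), 2)), Mul(Rational(-4730, 3), Rational(-306, 299)), Rational(-6905800, 3), Rational(10658000, 3), Mul(Rational(-100, 3), Rational(-306, 299), 1460)), -4261370), Rational(1, 2)) = Pow(Add(Add(Mul(-35, Rational(93636, 89401)), Rational(482460, 299), Rational(-6905800, 3), Rational(10658000, 3), Rational(14892000, 299)), -4261370), Rational(1, 2)) = Pow(Add(Add(Rational(-3277260, 89401), Rational(482460, 299), Rational(-6905800, 3), Rational(10658000, 3), Rational(14892000, 299)), -4261370), Rational(1, 2)) = Pow(Add(Rational(349231491040, 268203), -4261370), Rational(1, 2)) = Pow(Rational(-793680727070, 268203), Rational(1, 2)) = Mul(Rational(1, 897), I, Pow(2381042181210, Rational(1, 2)))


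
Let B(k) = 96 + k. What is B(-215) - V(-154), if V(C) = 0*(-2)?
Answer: -119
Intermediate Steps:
V(C) = 0
B(-215) - V(-154) = (96 - 215) - 1*0 = -119 + 0 = -119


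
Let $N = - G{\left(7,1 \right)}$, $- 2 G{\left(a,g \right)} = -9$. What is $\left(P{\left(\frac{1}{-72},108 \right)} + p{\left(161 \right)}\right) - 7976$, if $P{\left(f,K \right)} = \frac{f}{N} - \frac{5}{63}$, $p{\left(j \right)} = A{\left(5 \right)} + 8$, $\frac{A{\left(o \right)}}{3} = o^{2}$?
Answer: $- \frac{17901497}{2268} \approx -7893.1$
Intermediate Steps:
$G{\left(a,g \right)} = \frac{9}{2}$ ($G{\left(a,g \right)} = \left(- \frac{1}{2}\right) \left(-9\right) = \frac{9}{2}$)
$A{\left(o \right)} = 3 o^{2}$
$N = - \frac{9}{2}$ ($N = \left(-1\right) \frac{9}{2} = - \frac{9}{2} \approx -4.5$)
$p{\left(j \right)} = 83$ ($p{\left(j \right)} = 3 \cdot 5^{2} + 8 = 3 \cdot 25 + 8 = 75 + 8 = 83$)
$P{\left(f,K \right)} = - \frac{5}{63} - \frac{2 f}{9}$ ($P{\left(f,K \right)} = \frac{f}{- \frac{9}{2}} - \frac{5}{63} = f \left(- \frac{2}{9}\right) - \frac{5}{63} = - \frac{2 f}{9} - \frac{5}{63} = - \frac{5}{63} - \frac{2 f}{9}$)
$\left(P{\left(\frac{1}{-72},108 \right)} + p{\left(161 \right)}\right) - 7976 = \left(\left(- \frac{5}{63} - \frac{2}{9 \left(-72\right)}\right) + 83\right) - 7976 = \left(\left(- \frac{5}{63} - - \frac{1}{324}\right) + 83\right) - 7976 = \left(\left(- \frac{5}{63} + \frac{1}{324}\right) + 83\right) - 7976 = \left(- \frac{173}{2268} + 83\right) - 7976 = \frac{188071}{2268} - 7976 = - \frac{17901497}{2268}$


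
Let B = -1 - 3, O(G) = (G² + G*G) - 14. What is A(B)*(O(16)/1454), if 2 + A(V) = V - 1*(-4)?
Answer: -498/727 ≈ -0.68501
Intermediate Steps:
O(G) = -14 + 2*G² (O(G) = (G² + G²) - 14 = 2*G² - 14 = -14 + 2*G²)
B = -4
A(V) = 2 + V (A(V) = -2 + (V - 1*(-4)) = -2 + (V + 4) = -2 + (4 + V) = 2 + V)
A(B)*(O(16)/1454) = (2 - 4)*((-14 + 2*16²)/1454) = -2*(-14 + 2*256)/1454 = -2*(-14 + 512)/1454 = -996/1454 = -2*249/727 = -498/727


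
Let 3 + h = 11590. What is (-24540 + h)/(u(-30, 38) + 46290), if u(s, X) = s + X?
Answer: -12953/46298 ≈ -0.27977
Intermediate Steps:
h = 11587 (h = -3 + 11590 = 11587)
u(s, X) = X + s
(-24540 + h)/(u(-30, 38) + 46290) = (-24540 + 11587)/((38 - 30) + 46290) = -12953/(8 + 46290) = -12953/46298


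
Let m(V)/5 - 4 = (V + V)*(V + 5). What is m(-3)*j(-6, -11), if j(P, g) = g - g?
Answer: 0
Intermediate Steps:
j(P, g) = 0
m(V) = 20 + 10*V*(5 + V) (m(V) = 20 + 5*((V + V)*(V + 5)) = 20 + 5*((2*V)*(5 + V)) = 20 + 5*(2*V*(5 + V)) = 20 + 10*V*(5 + V))
m(-3)*j(-6, -11) = (20 + 10*(-3)**2 + 50*(-3))*0 = (20 + 10*9 - 150)*0 = (20 + 90 - 150)*0 = -40*0 = 0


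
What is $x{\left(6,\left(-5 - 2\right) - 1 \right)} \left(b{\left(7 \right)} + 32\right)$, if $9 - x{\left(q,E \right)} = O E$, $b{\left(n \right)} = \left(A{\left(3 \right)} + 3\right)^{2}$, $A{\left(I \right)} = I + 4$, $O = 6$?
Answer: $7524$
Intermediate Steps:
$A{\left(I \right)} = 4 + I$
$b{\left(n \right)} = 100$ ($b{\left(n \right)} = \left(\left(4 + 3\right) + 3\right)^{2} = \left(7 + 3\right)^{2} = 10^{2} = 100$)
$x{\left(q,E \right)} = 9 - 6 E$
$x{\left(6,\left(-5 - 2\right) - 1 \right)} \left(b{\left(7 \right)} + 32\right) = \left(9 - 6 \left(\left(-5 - 2\right) - 1\right)\right) \left(100 + 32\right) = \left(9 - 6 \left(-7 - 1\right)\right) 132 = \left(9 - -48\right) 132 = \left(9 + 48\right) 132 = 57 \cdot 132 = 7524$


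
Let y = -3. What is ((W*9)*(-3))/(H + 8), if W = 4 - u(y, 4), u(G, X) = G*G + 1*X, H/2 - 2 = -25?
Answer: -243/38 ≈ -6.3947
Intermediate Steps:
H = -46 (H = 4 + 2*(-25) = 4 - 50 = -46)
u(G, X) = X + G**2 (u(G, X) = G**2 + X = X + G**2)
W = -9 (W = 4 - (4 + (-3)**2) = 4 - (4 + 9) = 4 - 1*13 = 4 - 13 = -9)
((W*9)*(-3))/(H + 8) = (-9*9*(-3))/(-46 + 8) = -81*(-3)/(-38) = 243*(-1/38) = -243/38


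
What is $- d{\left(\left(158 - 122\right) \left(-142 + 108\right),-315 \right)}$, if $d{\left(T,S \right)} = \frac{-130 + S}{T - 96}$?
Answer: $- \frac{89}{264} \approx -0.33712$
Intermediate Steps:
$d{\left(T,S \right)} = \frac{-130 + S}{-96 + T}$ ($d{\left(T,S \right)} = \frac{-130 + S}{T - 96} = \frac{-130 + S}{-96 + T}$)
$- d{\left(\left(158 - 122\right) \left(-142 + 108\right),-315 \right)} = - \frac{-130 - 315}{-96 + \left(158 - 122\right) \left(-142 + 108\right)} = - \frac{-445}{-96 + 36 \left(-34\right)} = - \frac{-445}{-96 - 1224} = - \frac{-445}{-1320} = - \frac{\left(-1\right) \left(-445\right)}{1320} = \left(-1\right) \frac{89}{264} = - \frac{89}{264}$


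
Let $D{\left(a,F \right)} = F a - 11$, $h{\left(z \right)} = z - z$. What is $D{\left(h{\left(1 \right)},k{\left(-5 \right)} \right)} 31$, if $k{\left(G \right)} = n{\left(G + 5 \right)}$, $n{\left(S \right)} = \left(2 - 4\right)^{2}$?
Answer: $-341$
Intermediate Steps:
$n{\left(S \right)} = 4$ ($n{\left(S \right)} = \left(-2\right)^{2} = 4$)
$k{\left(G \right)} = 4$
$h{\left(z \right)} = 0$
$D{\left(a,F \right)} = -11 + F a$
$D{\left(h{\left(1 \right)},k{\left(-5 \right)} \right)} 31 = \left(-11 + 4 \cdot 0\right) 31 = \left(-11 + 0\right) 31 = \left(-11\right) 31 = -341$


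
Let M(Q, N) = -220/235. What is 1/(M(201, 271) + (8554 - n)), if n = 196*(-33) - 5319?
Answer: 47/955983 ≈ 4.9164e-5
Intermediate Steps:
M(Q, N) = -44/47 (M(Q, N) = -220*1/235 = -44/47)
n = -11787 (n = -6468 - 5319 = -11787)
1/(M(201, 271) + (8554 - n)) = 1/(-44/47 + (8554 - 1*(-11787))) = 1/(-44/47 + (8554 + 11787)) = 1/(-44/47 + 20341) = 1/(955983/47) = 47/955983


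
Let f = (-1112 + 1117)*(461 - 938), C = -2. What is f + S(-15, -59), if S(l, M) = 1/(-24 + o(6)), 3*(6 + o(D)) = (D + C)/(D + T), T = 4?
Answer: -1068495/448 ≈ -2385.0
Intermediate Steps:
o(D) = -6 + (-2 + D)/(3*(4 + D)) (o(D) = -6 + ((D - 2)/(D + 4))/3 = -6 + ((-2 + D)/(4 + D))/3 = -6 + (-2 + D)/(3*(4 + D)))
f = -2385 (f = 5*(-477) = -2385)
S(l, M) = -15/448 (S(l, M) = 1/(-24 + (-74 - 17*6)/(3*(4 + 6))) = 1/(-24 + (1/3)*(-74 - 102)/10) = 1/(-24 + (1/3)*(1/10)*(-176)) = 1/(-24 - 88/15) = 1/(-448/15) = -15/448)
f + S(-15, -59) = -2385 - 15/448 = -1068495/448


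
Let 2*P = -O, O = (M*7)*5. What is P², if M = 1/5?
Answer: 49/4 ≈ 12.250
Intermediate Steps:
M = ⅕ ≈ 0.20000
O = 7 (O = ((⅕)*7)*5 = (7/5)*5 = 7)
P = -7/2 (P = (-1*7)/2 = (½)*(-7) = -7/2 ≈ -3.5000)
P² = (-7/2)² = 49/4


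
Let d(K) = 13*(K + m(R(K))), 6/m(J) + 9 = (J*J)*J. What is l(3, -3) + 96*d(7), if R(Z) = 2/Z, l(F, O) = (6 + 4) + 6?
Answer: 24379024/3079 ≈ 7917.8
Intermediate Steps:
l(F, O) = 16 (l(F, O) = 10 + 6 = 16)
m(J) = 6/(-9 + J**3) (m(J) = 6/(-9 + (J*J)*J) = 6/(-9 + J**2*J) = 6/(-9 + J**3))
d(K) = 13*K + 78/(-9 + 8/K**3) (d(K) = 13*(K + 6/(-9 + (2/K)**3)) = 13*(K + 6/(-9 + 8/K**3)) = 13*K + 78/(-9 + 8/K**3))
l(3, -3) + 96*d(7) = 16 + 96*(13*7 + 78/(-9 + 8/7**3)) = 16 + 96*(91 + 78/(-9 + 8*(1/343))) = 16 + 96*(91 + 78/(-9 + 8/343)) = 16 + 96*(91 + 78/(-3079/343)) = 16 + 96*(91 + 78*(-343/3079)) = 16 + 96*(91 - 26754/3079) = 16 + 96*(253435/3079) = 16 + 24329760/3079 = 24379024/3079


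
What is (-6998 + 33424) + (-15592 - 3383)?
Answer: 7451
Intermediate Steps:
(-6998 + 33424) + (-15592 - 3383) = 26426 - 18975 = 7451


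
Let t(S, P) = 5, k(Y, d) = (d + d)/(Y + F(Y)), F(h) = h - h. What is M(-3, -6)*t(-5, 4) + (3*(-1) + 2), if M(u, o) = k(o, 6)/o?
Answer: ⅔ ≈ 0.66667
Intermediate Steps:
F(h) = 0
k(Y, d) = 2*d/Y (k(Y, d) = (d + d)/(Y + 0) = (2*d)/Y = 2*d/Y)
M(u, o) = 12/o² (M(u, o) = (2*6/o)/o = (12/o)/o = 12/o²)
M(-3, -6)*t(-5, 4) + (3*(-1) + 2) = (12/(-6)²)*5 + (3*(-1) + 2) = (12*(1/36))*5 + (-3 + 2) = (⅓)*5 - 1 = 5/3 - 1 = ⅔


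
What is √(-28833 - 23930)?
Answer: I*√52763 ≈ 229.7*I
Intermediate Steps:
√(-28833 - 23930) = √(-52763) = I*√52763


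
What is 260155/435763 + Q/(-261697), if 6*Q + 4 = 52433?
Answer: 385644079883/684227218866 ≈ 0.56362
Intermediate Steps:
Q = 52429/6 (Q = -⅔ + (⅙)*52433 = -⅔ + 52433/6 = 52429/6 ≈ 8738.2)
260155/435763 + Q/(-261697) = 260155/435763 + (52429/6)/(-261697) = 260155*(1/435763) + (52429/6)*(-1/261697) = 260155/435763 - 52429/1570182 = 385644079883/684227218866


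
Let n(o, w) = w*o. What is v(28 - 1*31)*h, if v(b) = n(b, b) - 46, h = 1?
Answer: -37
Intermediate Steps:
n(o, w) = o*w
v(b) = -46 + b² (v(b) = b*b - 46 = b² - 46 = -46 + b²)
v(28 - 1*31)*h = (-46 + (28 - 1*31)²)*1 = (-46 + (28 - 31)²)*1 = (-46 + (-3)²)*1 = (-46 + 9)*1 = -37*1 = -37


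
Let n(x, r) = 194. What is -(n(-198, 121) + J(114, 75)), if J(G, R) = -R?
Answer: -119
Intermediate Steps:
-(n(-198, 121) + J(114, 75)) = -(194 - 1*75) = -(194 - 75) = -1*119 = -119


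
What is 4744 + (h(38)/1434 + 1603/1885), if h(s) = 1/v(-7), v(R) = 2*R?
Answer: 179560605383/37843260 ≈ 4744.9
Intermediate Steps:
h(s) = -1/14 (h(s) = 1/(2*(-7)) = 1/(-14) = -1/14)
4744 + (h(38)/1434 + 1603/1885) = 4744 + (-1/14/1434 + 1603/1885) = 4744 + (-1/14*1/1434 + 1603*(1/1885)) = 4744 + (-1/20076 + 1603/1885) = 4744 + 32179943/37843260 = 179560605383/37843260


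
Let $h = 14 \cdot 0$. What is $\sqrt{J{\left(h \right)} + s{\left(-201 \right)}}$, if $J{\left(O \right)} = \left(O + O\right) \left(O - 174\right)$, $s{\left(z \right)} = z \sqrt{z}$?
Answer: $- \left(-201\right)^{\frac{3}{4}} \approx 37.747 - 37.747 i$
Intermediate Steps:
$s{\left(z \right)} = z^{\frac{3}{2}}$
$h = 0$
$J{\left(O \right)} = 2 O \left(-174 + O\right)$
$\sqrt{J{\left(h \right)} + s{\left(-201 \right)}} = \sqrt{2 \cdot 0 \left(-174 + 0\right) + \left(-201\right)^{\frac{3}{2}}} = \sqrt{2 \cdot 0 \left(-174\right) - 201 i \sqrt{201}} = \sqrt{0 - 201 i \sqrt{201}} = \sqrt{- 201 i \sqrt{201}} = 201^{\frac{3}{4}} \sqrt{- i}$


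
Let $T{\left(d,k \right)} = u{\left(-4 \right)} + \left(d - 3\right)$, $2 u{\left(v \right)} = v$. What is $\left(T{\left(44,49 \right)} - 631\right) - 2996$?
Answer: $-3588$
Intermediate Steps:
$u{\left(v \right)} = \frac{v}{2}$
$T{\left(d,k \right)} = -5 + d$ ($T{\left(d,k \right)} = \frac{1}{2} \left(-4\right) + \left(d - 3\right) = -2 + \left(-3 + d\right) = -5 + d$)
$\left(T{\left(44,49 \right)} - 631\right) - 2996 = \left(\left(-5 + 44\right) - 631\right) - 2996 = \left(39 - 631\right) - 2996 = -592 - 2996 = -3588$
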